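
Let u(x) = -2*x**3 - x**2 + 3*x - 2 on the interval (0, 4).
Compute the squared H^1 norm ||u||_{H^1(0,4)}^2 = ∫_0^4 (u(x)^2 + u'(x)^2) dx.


||u||_{H^1}^2 = 384964/21

The H^1 norm (squared) on an interval (0, L) is
  ||u||_{H^1}^2 = ∫_0^L u(x)^2 dx + ∫_0^L u'(x)^2 dx.
Compute u'(x) = -6*x**2 - 2*x + 3.
Then u(x)^2 = 4*x**6 + 4*x**5 - 11*x**4 + 2*x**3 + 13*x**2 - 12*x + 4 and u'(x)^2 = 36*x**4 + 24*x**3 - 32*x**2 - 12*x + 9.
Integrate each monomial from 0 to 4 using ∫_0^4 c·x^n dx = c·4^(n+1)/(n+1):
  ∫_0^4 u(x)^2 dx = ∫_0^4 (4*x^6 + 4*x^5 - 11*x^4 + 2*x^3 + 13*x^2 - 12*x + 4) dx. Term by term:
    ∫_0^4 4*x^6 dx = 65536/7;  ∫_0^4 4*x^5 dx = 8192/3;  ∫_0^4 -11*x^4 dx = -11264/5;
    ∫_0^4 2*x^3 dx = 128;  ∫_0^4 13*x^2 dx = 832/3;  ∫_0^4 -12*x dx = -96;
    ∫_0^4 4 dx = 16.
  Sum: 65536/7 + 8192/3 − 11264/5 + 128 + 832/3 − 96 + 16 = 355792/35.
  ∫_0^4 u'(x)^2 dx = ∫_0^4 (36*x^4 + 24*x^3 - 32*x^2 - 12*x + 9) dx. Term by term:
    ∫_0^4 36*x^4 dx = 36864/5;  ∫_0^4 24*x^3 dx = 1536;  ∫_0^4 -32*x^2 dx = -2048/3;
    ∫_0^4 -12*x dx = -96;  ∫_0^4 9 dx = 36.
  Sum: 36864/5 + 1536 − 2048/3 − 96 + 36 = 122492/15.
Adding: ||u||_{H^1}^2 = 355792/35 + 122492/15 = 384964/21.


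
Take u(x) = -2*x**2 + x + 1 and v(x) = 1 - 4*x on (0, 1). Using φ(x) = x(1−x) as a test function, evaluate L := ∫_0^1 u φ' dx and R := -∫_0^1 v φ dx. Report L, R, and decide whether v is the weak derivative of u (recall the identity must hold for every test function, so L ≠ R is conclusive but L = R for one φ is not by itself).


LHS = 1/6, RHS = 1/6. Yes, v = u' weakly.

u(x) = -2*x**2 + x + 1, classical derivative u'(x) = 1 - 4*x.
φ(x) = x(1−x), so φ'(x) = 1 - 2*x.
Note φ(0) = φ(1) = 0, so the boundary term u·φ vanishes.
LHS = ∫_0^1 u(x) φ'(x) dx = ∫_0^1 (4*x^3 - 4*x^2 - x + 1) dx. Term by term:
  ∫_0^1 4*x^3 dx = 1;  ∫_0^1 -4*x^2 dx = -4/3;  ∫_0^1 -x dx = -1/2;
  ∫_0^1 1 dx = 1.
Sum: 1 − 4/3 − 1/2 + 1 = 1/6.
So LHS = 1/6.
∫_0^1 v(x) φ(x) dx = ∫_0^1 (4*x^3 - 5*x^2 + x) dx. Term by term:
  ∫_0^1 4*x^3 dx = 1;  ∫_0^1 -5*x^2 dx = -5/3;  ∫_0^1 x dx = 1/2.
Sum: 1 − 5/3 + 1/2 = -1/6.
So RHS = -∫_0^1 v(x) φ(x) dx = 1/6.
LHS = RHS, so the identity holds for this test φ.
Moreover u is smooth here and v(x) = u'(x) = 1 - 4*x pointwise, so the identity holds for every test function. Hence v is the weak derivative of u.


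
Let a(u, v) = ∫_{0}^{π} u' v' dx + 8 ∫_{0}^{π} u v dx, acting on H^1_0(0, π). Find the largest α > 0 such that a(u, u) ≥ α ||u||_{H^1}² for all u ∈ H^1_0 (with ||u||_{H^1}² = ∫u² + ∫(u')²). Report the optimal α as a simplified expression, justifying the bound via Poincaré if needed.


α = 1

Coercivity of a(·,·) on H^1_0(0, π) means a(u, u) ≥ α ||u||_{H^1}² for every u ∈ H^1_0.
The interval has length L = π, and Poincaré/coercivity depend only on L. Here a(u, u) = ∫(u')² + (8)·∫u².
Here c = 8 ≥ 1, so a(u,u) = ∫(u')² + c∫u² ≥ ∫(u')² + ∫u² = ||u||_{H^1}², i.e. α = 1 works. No larger α is possible: a(u,u) ≥ α||u||_{H^1}² means (1−α)∫(u')² ≥ (α−c)∫u², and for the modes u_n = sin(nπ(x−x₀)/L) (x₀ the left endpoint) one has ∫u_n²/∫(u_n')² = (L/(nπ))² → 0, so a(u_n,u_n)/||u_n||_{H^1}² → 1. Hence the optimal constant is α = 1.
Therefore α = 1.


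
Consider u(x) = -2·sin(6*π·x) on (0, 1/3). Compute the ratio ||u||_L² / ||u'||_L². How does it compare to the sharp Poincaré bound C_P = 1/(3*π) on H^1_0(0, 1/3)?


||u||_L² / ||u'||_L² = 1/(6*π) < C_P = 1/(3*π).

u(x) = -2·sin(6*π·x), so u'(x) = -12*π*cos(6*π*x).
Writing u(x) = A·sin(kπx/L) with A = -2 and k = 2, use ∫_0^L sin²(kπx/L) dx = L/2 and ∫_0^L cos²(kπx/L) dx = L/2.
u² = 4·sin²(6*π·x) and (u')² = 144*π^2·cos²(6*π·x), and each of sin², cos² integrates to L/2 = 1/6 over (0, 1/3).
∫_0^1/3 u² dx = 2/3, so ||u||_L² = sqrt(6)/3.
∫_0^1/3 (u')² dx = 24*π^2, so ||u'||_L² = 2*sqrt(6)*π.
Ratio ||u||_L² / ||u'||_L² = 1/(6*π).
Sharp Poincaré constant on H^1_0(0, 1/3) is C_P = L/π = 1/(3*π), achieved by sin(3*π·x).
This is the k = 2 harmonic; the ratio L/(kπ) is strictly less than C_P = L/π, consistent with the sharp inequality ||u||_L² ≤ C_P ||u'||_L².


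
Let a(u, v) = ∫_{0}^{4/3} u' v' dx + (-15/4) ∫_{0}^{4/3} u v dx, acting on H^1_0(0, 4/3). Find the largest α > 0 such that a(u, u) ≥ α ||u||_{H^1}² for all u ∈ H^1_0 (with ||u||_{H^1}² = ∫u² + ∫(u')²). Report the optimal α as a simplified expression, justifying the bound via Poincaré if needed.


α = 3*(-20 + 3*π^2)/(16 + 9*π^2)

Coercivity of a(·,·) on H^1_0(0, 4/3) means a(u, u) ≥ α ||u||_{H^1}² for every u ∈ H^1_0.
The interval has length L = 4/3, and Poincaré/coercivity depend only on L. Here a(u, u) = ∫(u')² + (-15/4)·∫u².
Here c = -15/4 < 0 with |c| < (π/L)² = 9*π^2/16, so coercivity still holds. The condition a(u,u) ≥ α||u||_{H^1}² reads (1−α)∫(u')² ≥ (α−c)∫u². Any admissible α is ≤ 1 (rapidly oscillating u have ∫u²/∫(u')² → 0), and α = 1 would force 0 ≥ (1−c)∫u², impossible since c < 1; so 1−α > 0. By the sharp Poincaré inequality on H^1_0 of an interval of length L, ∫(u')² ≥ (π/L)²∫u² with equality for the first sine mode sin(π(x−x₀)/L) (x₀ the left endpoint), so the inequality holds for all u iff (1−α)(π/L)² ≥ α − c, i.e. α ≤ ((π/L)² + c)/((π/L)² + 1) = (1 + c(L/π)²)/(1 + (L/π)²). (Direct route, valid since c ≤ 0: Poincaré gives c∫u² ≥ c(L/π)²∫(u')², so a(u,u) ≥ (1 + c(L/π)²)∫(u')², while ||u||_{H^1}² ≤ (1 + (L/π)²)∫(u')²; dividing yields the same α.) With (π/L)² = 9*π^2/16 and c = -15/4, the largest admissible constant is α = ((π/L)² + c)/((π/L)² + 1).
Simplifying, α = 3*(-20 + 3*π^2)/(16 + 9*π^2).


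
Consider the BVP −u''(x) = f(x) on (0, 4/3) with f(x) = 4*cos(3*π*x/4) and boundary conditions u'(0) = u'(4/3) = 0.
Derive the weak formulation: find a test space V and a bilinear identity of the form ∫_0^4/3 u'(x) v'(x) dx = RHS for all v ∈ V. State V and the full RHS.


V = H^1(0, 4/3) (no boundary constraint on v; u is determined up to an additive constant); weak form: ∫_0^4/3 u'v' dx = ∫_0^4/3 (4*cos(3*π*x/4)) v dx for all v ∈ V.

Multiply both sides by a test function v and integrate from 0 to 4/3:
  ∫_0^4/3 −u''(x) v(x) dx = ∫_0^4/3 f(x) v(x) dx.
Integrate the LHS by parts once:
  ∫_0^4/3 −u'' v dx = −[u'(x) v(x)]_0^4/3 + ∫_0^4/3 u'(x) v'(x) dx.
Thus ∫_0^4/3 u'(x) v'(x) dx = ∫_0^4/3 f(x) v(x) dx + [u'(x) v(x)]_0^4/3.
Choose V so that boundary terms are either known or forced to vanish.
u has homogeneous Neumann: u'(0) = u'(4/3) = 0. So [u' v]_0^4/3 = 0·v(4/3) − 0·v(0) = 0 for any v; take V = H^1(0, 4/3).
Weak formulation: find u (satisfying any essential BC) such that ∫_0^4/3 u'(x) v'(x) dx = ∫_0^4/3 f v dx for all v ∈ V (homogeneous Neumann, so boundary terms vanish).
Substituting f(x) = 4*cos(3*π*x/4), the right-hand side is ∫_0^4/3 (4*cos(3*π*x/4)) v dx.
Compatibility check (pure Neumann): taking v ≡ 1 ∈ V gives 0 = ∫_0^4/3 f dx + (0) − (0), i.e. ∫_0^4/3 f dx must equal u'(0) − u'(4/3) = 0. Indeed ∫_0^4/3 (4*cos(3*π*x/4)) dx = 0, so the data are compatible. The solution is then unique only up to an additive constant (fix it e.g. by requiring ∫_0^4/3 u dx = 0).


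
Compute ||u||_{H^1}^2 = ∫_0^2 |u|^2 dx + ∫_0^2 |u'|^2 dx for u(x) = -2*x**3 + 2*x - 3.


||u||_{H^1}^2 = 26146/105

The H^1 norm (squared) on an interval (0, L) is
  ||u||_{H^1}^2 = ∫_0^L u(x)^2 dx + ∫_0^L u'(x)^2 dx.
Compute u'(x) = 2 - 6*x**2.
Then u(x)^2 = 4*x**6 - 8*x**4 + 12*x**3 + 4*x**2 - 12*x + 9 and u'(x)^2 = 36*x**4 - 24*x**2 + 4.
Integrate each monomial from 0 to 2 using ∫_0^2 c·x^n dx = c·2^(n+1)/(n+1):
  ∫_0^2 u(x)^2 dx = ∫_0^2 (4*x^6 - 8*x^4 + 12*x^3 + 4*x^2 - 12*x + 9) dx. Term by term:
    ∫_0^2 4*x^6 dx = 512/7;  ∫_0^2 -8*x^4 dx = -256/5;  ∫_0^2 12*x^3 dx = 48;
    ∫_0^2 4*x^2 dx = 32/3;  ∫_0^2 -12*x dx = -24;  ∫_0^2 9 dx = 18.
  Sum: 512/7 − 256/5 + 48 + 32/3 − 24 + 18 = 7834/105.
  ∫_0^2 u'(x)^2 dx = ∫_0^2 (36*x^4 - 24*x^2 + 4) dx. Term by term:
    ∫_0^2 36*x^4 dx = 1152/5;  ∫_0^2 -24*x^2 dx = -64;  ∫_0^2 4 dx = 8.
  Sum: 1152/5 − 64 + 8 = 872/5.
Adding: ||u||_{H^1}^2 = 7834/105 + 872/5 = 26146/105.


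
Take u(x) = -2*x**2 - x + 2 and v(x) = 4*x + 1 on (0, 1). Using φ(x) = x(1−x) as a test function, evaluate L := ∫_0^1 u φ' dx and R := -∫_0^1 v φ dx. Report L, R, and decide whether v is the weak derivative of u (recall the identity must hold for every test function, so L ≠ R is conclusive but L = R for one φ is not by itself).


LHS = 1/2, RHS = -1/2. No, v is not the weak derivative of u.

u(x) = -2*x**2 - x + 2, classical derivative u'(x) = -4*x - 1.
φ(x) = x(1−x), so φ'(x) = 1 - 2*x.
Note φ(0) = φ(1) = 0, so the boundary term u·φ vanishes.
LHS = ∫_0^1 u(x) φ'(x) dx = ∫_0^1 (4*x^3 - 5*x + 2) dx. Term by term:
  ∫_0^1 4*x^3 dx = 1;  ∫_0^1 -5*x dx = -5/2;  ∫_0^1 2 dx = 2.
Sum: 1 − 5/2 + 2 = 1/2.
So LHS = 1/2.
∫_0^1 v(x) φ(x) dx = ∫_0^1 (-4*x^3 + 3*x^2 + x) dx. Term by term:
  ∫_0^1 -4*x^3 dx = -1;  ∫_0^1 3*x^2 dx = 1;  ∫_0^1 x dx = 1/2.
Sum: -1 + 1 + 1/2 = 1/2.
So RHS = -∫_0^1 v(x) φ(x) dx = -1/2.
LHS − RHS = 1 ≠ 0, so the identity fails.
(For a valid weak derivative the identity must hold for EVERY test function, in particular this one. The failure shows v is NOT the weak derivative of u.)
Correct weak derivative would be u'(x) = -4*x - 1.


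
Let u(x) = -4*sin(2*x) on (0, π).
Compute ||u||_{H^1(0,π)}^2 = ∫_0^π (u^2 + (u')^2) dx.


||u||_{H^1(0,π)}^2 = 40*π

u'(x) = -8*cos(2*x).
Expand u² and (u')² and integrate term by term on (0, π), using: for integers n ≥ 1, ∫_0^π sin²(nx) dx = ∫_0^π cos²(nx) dx = π/2; for n ≠ n', ∫_0^π sin(nx)sin(n'x) dx = ∫_0^π cos(nx)cos(n'x) dx = 0; and by product-to-sum, ∫_0^π sin(nx)cos(n'x) dx = ½∫_0^π [sin((n+n')x) + sin((n−n')x)] dx, which is 0 when n+n' is even and 2n/(n²−n'²) when n+n' is odd (it need not vanish on (0, π)).
  u² squared terms: (-4)²·∫sin(2x)² dx = 16·π/2 = 8*π.
  So ∫_0^π u² dx = 8*π.
  (u')² squared terms: (-8)²·∫cos(2x)² dx = 64·π/2 = 32*π.
  So ∫_0^π (u')² dx = 32*π.
||u||_{H^1}^2 = (8*π) + (32*π) = 40*π.


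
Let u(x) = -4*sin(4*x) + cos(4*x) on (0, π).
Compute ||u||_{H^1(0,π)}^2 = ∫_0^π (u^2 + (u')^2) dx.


||u||_{H^1(0,π)}^2 = 289*π/2

u'(x) = -4*sin(4*x) - 16*cos(4*x).
Expand u² and (u')² and integrate term by term on (0, π), using: for integers n ≥ 1, ∫_0^π sin²(nx) dx = ∫_0^π cos²(nx) dx = π/2; for n ≠ n', ∫_0^π sin(nx)sin(n'x) dx = ∫_0^π cos(nx)cos(n'x) dx = 0; and by product-to-sum, ∫_0^π sin(nx)cos(n'x) dx = ½∫_0^π [sin((n+n')x) + sin((n−n')x)] dx, which is 0 when n+n' is even and 2n/(n²−n'²) when n+n' is odd (it need not vanish on (0, π)).
  u² squared terms: (-4)²·∫sin(4x)² dx = 16·π/2 = 8*π;  (1)²·∫cos(4x)² dx = 1·π/2 = π/2.
  u² cross terms: 2·(-4)·(1)·∫sin(4x)·cos(4x) dx = -8·(0) = 0.
  So ∫_0^π u² dx = 8*π + π/2 + 0 = 17*π/2.
  (u')² squared terms: (-16)²·∫cos(4x)² dx = 256·π/2 = 128*π;  (-4)²·∫sin(4x)² dx = 16·π/2 = 8*π.
  (u')² cross terms: 2·(-16)·(-4)·∫cos(4x)·sin(4x) dx = 128·(0) = 0.
  So ∫_0^π (u')² dx = 128*π + 8*π + 0 = 136*π.
||u||_{H^1}^2 = (17*π/2) + (136*π) = 289*π/2.


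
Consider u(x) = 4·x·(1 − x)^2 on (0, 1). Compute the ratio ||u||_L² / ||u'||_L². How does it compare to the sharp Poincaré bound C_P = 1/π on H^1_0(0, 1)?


||u||_L² / ||u'||_L² = sqrt(14)/14 < C_P = 1/π.

u(x) = 4·x·(1 − x)^2, so u'(x) = 4*(x - 1)*(3*x - 1).
u(x) = 4·x·(1 − x)^2 vanishes at x = 0 and x = 1, so u ∈ H^1_0(0, 1). Differentiate via the product rule and integrate the resulting polynomials term by term.
  ∫_0^1 u² dx = ∫_0^1 (16*x^6 - 64*x^5 + 96*x^4 - 64*x^3 + 16*x^2) dx. Term by term:
    ∫_0^1 16*x^6 dx = 16/7;  ∫_0^1 -64*x^5 dx = -32/3;  ∫_0^1 96*x^4 dx = 96/5;
    ∫_0^1 -64*x^3 dx = -16;  ∫_0^1 16*x^2 dx = 16/3.
  Sum: 16/7 − 32/3 + 96/5 − 16 + 16/3 = 16/105.
  ∫_0^1 (u')² dx = ∫_0^1 (144*x^4 - 384*x^3 + 352*x^2 - 128*x + 16) dx. Term by term:
    ∫_0^1 144*x^4 dx = 144/5;  ∫_0^1 -384*x^3 dx = -96;  ∫_0^1 352*x^2 dx = 352/3;
    ∫_0^1 -128*x dx = -64;  ∫_0^1 16 dx = 16.
  Sum: 144/5 − 96 + 352/3 − 64 + 16 = 32/15.
∫_0^1 u² dx = 16/105, so ||u||_L² = 4*sqrt(105)/105.
∫_0^1 (u')² dx = 32/15, so ||u'||_L² = 4*sqrt(30)/15.
Ratio ||u||_L² / ||u'||_L² = sqrt(14)/14.
Sharp Poincaré constant on H^1_0(0, 1) is C_P = L/π = 1/π, achieved by sin(π·x).
A polynomial bump cannot attain the sharp Poincaré constant (only the first sine eigenfunction does), so the ratio is strictly less than C_P, consistent with ||u||_L² ≤ C_P ||u'||_L².


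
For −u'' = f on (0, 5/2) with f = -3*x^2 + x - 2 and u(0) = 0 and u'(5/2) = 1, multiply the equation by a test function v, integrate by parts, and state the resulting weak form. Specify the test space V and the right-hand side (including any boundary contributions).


V = {v ∈ H^1(0, 5/2) : v(0) = 0} (test functions vanish at x = 0 where u is specified); weak form: ∫_0^5/2 u'v' dx = ∫_0^5/2 (-3*x^2 + x - 2) v dx + v(5/2) for all v ∈ V.

Multiply both sides by a test function v and integrate from 0 to 5/2:
  ∫_0^5/2 −u''(x) v(x) dx = ∫_0^5/2 f(x) v(x) dx.
Integrate the LHS by parts once:
  ∫_0^5/2 −u'' v dx = −[u'(x) v(x)]_0^5/2 + ∫_0^5/2 u'(x) v'(x) dx.
Thus ∫_0^5/2 u'(x) v'(x) dx = ∫_0^5/2 f(x) v(x) dx + [u'(x) v(x)]_0^5/2.
Choose V so that boundary terms are either known or forced to vanish.
Mixed BC: u(0) = 0 (Dirichlet) and u'(5/2) = 1 (Neumann). Define V = {v ∈ H^1(0, 5/2) : v(0) = 0}. Then [u' v]_0^5/2 = u'(5/2)·v(5/2) − u'(0)·0 = v(5/2).
Weak formulation: find u (satisfying any essential BC) such that ∫_0^5/2 u'(x) v'(x) dx = ∫_0^5/2 f v dx + v(5/2) for all v ∈ V (Dirichlet at 0 absorbed into V; Neumann datum at x = 5/2 contributes the boundary term).
Substituting f(x) = -3*x^2 + x - 2, the right-hand side is ∫_0^5/2 (-3*x^2 + x - 2) v dx + v(5/2).


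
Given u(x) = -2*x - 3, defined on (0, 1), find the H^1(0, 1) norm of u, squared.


||u||_{H^1}^2 = 61/3

The H^1 norm (squared) on an interval (0, L) is
  ||u||_{H^1}^2 = ∫_0^L u(x)^2 dx + ∫_0^L u'(x)^2 dx.
Compute u'(x) = -2.
Then u(x)^2 = 4*x**2 + 12*x + 9 and u'(x)^2 = 4.
Integrate each monomial from 0 to 1 using ∫_0^1 c·x^n dx = c·1^(n+1)/(n+1):
  ∫_0^1 u(x)^2 dx = ∫_0^1 (4*x^2 + 12*x + 9) dx. Term by term:
    ∫_0^1 4*x^2 dx = 4/3;  ∫_0^1 12*x dx = 6;  ∫_0^1 9 dx = 9.
  Sum: 4/3 + 6 + 9 = 49/3.
  ∫_0^1 u'(x)^2 dx = ∫_0^1 (4) dx. Term by term:
    ∫_0^1 4 dx = 4.
Adding: ||u||_{H^1}^2 = 49/3 + 4 = 61/3.


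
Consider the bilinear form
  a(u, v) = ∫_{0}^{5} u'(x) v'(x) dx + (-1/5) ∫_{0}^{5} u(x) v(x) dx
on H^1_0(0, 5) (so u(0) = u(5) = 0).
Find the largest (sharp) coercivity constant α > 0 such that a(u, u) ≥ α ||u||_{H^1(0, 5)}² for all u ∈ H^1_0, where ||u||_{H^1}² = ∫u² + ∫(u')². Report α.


α = (-5 + π^2)/(π^2 + 25)

Coercivity of a(·,·) on H^1_0(0, 5) means a(u, u) ≥ α ||u||_{H^1}² for every u ∈ H^1_0.
The interval has length L = 5, and Poincaré/coercivity depend only on L. Here a(u, u) = ∫(u')² + (-1/5)·∫u².
Here c = -1/5 < 0 with |c| < (π/L)² = π^2/25, so coercivity still holds. The condition a(u,u) ≥ α||u||_{H^1}² reads (1−α)∫(u')² ≥ (α−c)∫u². Any admissible α is ≤ 1 (rapidly oscillating u have ∫u²/∫(u')² → 0), and α = 1 would force 0 ≥ (1−c)∫u², impossible since c < 1; so 1−α > 0. By the sharp Poincaré inequality on H^1_0 of an interval of length L, ∫(u')² ≥ (π/L)²∫u² with equality for the first sine mode sin(π(x−x₀)/L) (x₀ the left endpoint), so the inequality holds for all u iff (1−α)(π/L)² ≥ α − c, i.e. α ≤ ((π/L)² + c)/((π/L)² + 1) = (1 + c(L/π)²)/(1 + (L/π)²). (Direct route, valid since c ≤ 0: Poincaré gives c∫u² ≥ c(L/π)²∫(u')², so a(u,u) ≥ (1 + c(L/π)²)∫(u')², while ||u||_{H^1}² ≤ (1 + (L/π)²)∫(u')²; dividing yields the same α.) With (π/L)² = π^2/25 and c = -1/5, the largest admissible constant is α = ((π/L)² + c)/((π/L)² + 1).
Simplifying, α = (-5 + π^2)/(π^2 + 25).


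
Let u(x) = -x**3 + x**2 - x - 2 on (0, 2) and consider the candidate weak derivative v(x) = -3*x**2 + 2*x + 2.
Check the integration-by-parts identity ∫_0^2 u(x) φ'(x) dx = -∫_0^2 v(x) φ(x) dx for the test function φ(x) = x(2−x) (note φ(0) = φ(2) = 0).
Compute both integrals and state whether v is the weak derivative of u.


LHS = 52/15, RHS = -8/15. No, v is not the weak derivative of u.

u(x) = -x**3 + x**2 - x - 2, classical derivative u'(x) = -3*x**2 + 2*x - 1.
φ(x) = x(2−x), so φ'(x) = 2 - 2*x.
Note φ(0) = φ(2) = 0, so the boundary term u·φ vanishes.
LHS = ∫_0^2 u(x) φ'(x) dx = ∫_0^2 (2*x^4 - 4*x^3 + 4*x^2 + 2*x - 4) dx. Term by term:
  ∫_0^2 2*x^4 dx = 64/5;  ∫_0^2 -4*x^3 dx = -16;  ∫_0^2 4*x^2 dx = 32/3;
  ∫_0^2 2*x dx = 4;  ∫_0^2 -4 dx = -8.
Sum: 64/5 − 16 + 32/3 + 4 − 8 = 52/15.
So LHS = 52/15.
∫_0^2 v(x) φ(x) dx = ∫_0^2 (3*x^4 - 8*x^3 + 2*x^2 + 4*x) dx. Term by term:
  ∫_0^2 3*x^4 dx = 96/5;  ∫_0^2 -8*x^3 dx = -32;  ∫_0^2 2*x^2 dx = 16/3;
  ∫_0^2 4*x dx = 8.
Sum: 96/5 − 32 + 16/3 + 8 = 8/15.
So RHS = -∫_0^2 v(x) φ(x) dx = -8/15.
LHS − RHS = 4 ≠ 0, so the identity fails.
(For a valid weak derivative the identity must hold for EVERY test function, in particular this one. The failure shows v is NOT the weak derivative of u.)
Correct weak derivative would be u'(x) = -3*x**2 + 2*x - 1.


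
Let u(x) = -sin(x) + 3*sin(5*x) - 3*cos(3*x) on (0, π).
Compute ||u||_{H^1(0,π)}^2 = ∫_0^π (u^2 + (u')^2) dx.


||u||_{H^1(0,π)}^2 = 163*π

u'(x) = 9*sin(3*x) - cos(x) + 15*cos(5*x).
Expand u² and (u')² and integrate term by term on (0, π), using: for integers n ≥ 1, ∫_0^π sin²(nx) dx = ∫_0^π cos²(nx) dx = π/2; for n ≠ n', ∫_0^π sin(nx)sin(n'x) dx = ∫_0^π cos(nx)cos(n'x) dx = 0; and by product-to-sum, ∫_0^π sin(nx)cos(n'x) dx = ½∫_0^π [sin((n+n')x) + sin((n−n')x)] dx, which is 0 when n+n' is even and 2n/(n²−n'²) when n+n' is odd (it need not vanish on (0, π)).
  u² squared terms: (-1)²·∫sin(x)² dx = 1·π/2 = π/2;  (-3)²·∫cos(3x)² dx = 9·π/2 = 9*π/2;  (3)²·∫sin(5x)² dx = 9·π/2 = 9*π/2.
  u² cross terms: 2·(-1)·(-3)·∫sin(x)·cos(3x) dx = 6·(0) = 0;  2·(-1)·(3)·∫sin(x)·sin(5x) dx = -6·(0) = 0;  2·(-3)·(3)·∫cos(3x)·sin(5x) dx = -18·(0) = 0.
  So ∫_0^π u² dx = π/2 + 9*π/2 + 9*π/2 + 0 + 0 + 0 = 19*π/2.
  (u')² squared terms: (-1)²·∫cos(x)² dx = 1·π/2 = π/2;  (9)²·∫sin(3x)² dx = 81·π/2 = 81*π/2;  (15)²·∫cos(5x)² dx = 225·π/2 = 225*π/2.
  (u')² cross terms: 2·(-1)·(9)·∫cos(x)·sin(3x) dx = -18·(0) = 0;  2·(-1)·(15)·∫cos(x)·cos(5x) dx = -30·(0) = 0;  2·(9)·(15)·∫sin(3x)·cos(5x) dx = 270·(0) = 0.
  So ∫_0^π (u')² dx = π/2 + 81*π/2 + 225*π/2 + 0 + 0 + 0 = 307*π/2.
||u||_{H^1}^2 = (19*π/2) + (307*π/2) = 163*π.


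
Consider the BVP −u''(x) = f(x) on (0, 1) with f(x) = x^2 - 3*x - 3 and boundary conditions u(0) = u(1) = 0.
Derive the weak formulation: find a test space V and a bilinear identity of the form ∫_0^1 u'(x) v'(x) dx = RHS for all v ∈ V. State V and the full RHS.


V = H^1_0(0, 1) (so v(0) = v(1) = 0); weak form: ∫_0^1 u'v' dx = ∫_0^1 (x^2 - 3*x - 3) v dx for all v ∈ V.

Multiply both sides by a test function v and integrate from 0 to 1:
  ∫_0^1 −u''(x) v(x) dx = ∫_0^1 f(x) v(x) dx.
Integrate the LHS by parts once:
  ∫_0^1 −u'' v dx = −[u'(x) v(x)]_0^1 + ∫_0^1 u'(x) v'(x) dx.
Thus ∫_0^1 u'(x) v'(x) dx = ∫_0^1 f(x) v(x) dx + [u'(x) v(x)]_0^1.
Choose V so that boundary terms are either known or forced to vanish.
u is Dirichlet: u(0) = u(1) = 0. Let V = H^1_0(0, 1); then v(0) = v(1) = 0, and [u' v]_0^1 = 0.
Weak formulation: find u (satisfying any essential BC) such that ∫_0^1 u'(x) v'(x) dx = ∫_0^1 f v dx for all v ∈ V.
Substituting f(x) = x^2 - 3*x - 3, the right-hand side is ∫_0^1 (x^2 - 3*x - 3) v dx.


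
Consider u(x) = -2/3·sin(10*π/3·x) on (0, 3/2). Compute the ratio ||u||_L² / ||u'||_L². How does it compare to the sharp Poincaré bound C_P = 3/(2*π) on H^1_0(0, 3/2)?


||u||_L² / ||u'||_L² = 3/(10*π) < C_P = 3/(2*π).

u(x) = -2/3·sin(10*π/3·x), so u'(x) = -20*π*cos(10*π*x/3)/9.
Writing u(x) = A·sin(kπx/L) with A = -2/3 and k = 5, use ∫_0^L sin²(kπx/L) dx = L/2 and ∫_0^L cos²(kπx/L) dx = L/2.
u² = 4/9·sin²(10*π/3·x) and (u')² = 400*π^2/81·cos²(10*π/3·x), and each of sin², cos² integrates to L/2 = 3/4 over (0, 3/2).
∫_0^3/2 u² dx = 1/3, so ||u||_L² = sqrt(3)/3.
∫_0^3/2 (u')² dx = 100*π^2/27, so ||u'||_L² = 10*sqrt(3)*π/9.
Ratio ||u||_L² / ||u'||_L² = 3/(10*π).
Sharp Poincaré constant on H^1_0(0, 3/2) is C_P = L/π = 3/(2*π), achieved by sin(2*π/3·x).
This is the k = 5 harmonic; the ratio L/(kπ) is strictly less than C_P = L/π, consistent with the sharp inequality ||u||_L² ≤ C_P ||u'||_L².


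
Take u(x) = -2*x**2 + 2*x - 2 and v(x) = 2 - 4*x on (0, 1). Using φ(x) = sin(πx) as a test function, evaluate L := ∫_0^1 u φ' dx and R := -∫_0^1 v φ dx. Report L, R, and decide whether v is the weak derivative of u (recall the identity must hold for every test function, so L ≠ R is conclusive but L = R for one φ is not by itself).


LHS = 0, RHS = 0. Yes, v = u' weakly.

u(x) = -2*x**2 + 2*x - 2, classical derivative u'(x) = 2 - 4*x.
φ(x) = sin(πx), so φ'(x) = π*cos(π*x).
Note φ(0) = φ(1) = 0, so the boundary term u·φ vanishes.
LHS = ∫_0^1 u(x) φ'(x) dx = ∫_0^1 (-2*π*x^2*cos(π*x) + 2*π*x*cos(π*x) - 2*π*cos(π*x)) dx. Term by term:
  ∫_0^1 -2*π*cos(π*x) dx = 0;  ∫_0^1 -2*π*x^2*cos(π*x) dx = 4/π;  ∫_0^1 2*π*x*cos(π*x) dx = -4/π.
Sum: 0 + 4/π − 4/π = 0.
So LHS = 0.
∫_0^1 v(x) φ(x) dx = ∫_0^1 (-4*x*sin(π*x) + 2*sin(π*x)) dx. Term by term:
  ∫_0^1 2*sin(π*x) dx = 4/π;  ∫_0^1 -4*x*sin(π*x) dx = -4/π.
Sum: 4/π − 4/π = 0.
So RHS = -∫_0^1 v(x) φ(x) dx = 0.
LHS = RHS, so the identity holds for this test φ.
Moreover u is smooth here and v(x) = u'(x) = 2 - 4*x pointwise, so the identity holds for every test function. Hence v is the weak derivative of u.


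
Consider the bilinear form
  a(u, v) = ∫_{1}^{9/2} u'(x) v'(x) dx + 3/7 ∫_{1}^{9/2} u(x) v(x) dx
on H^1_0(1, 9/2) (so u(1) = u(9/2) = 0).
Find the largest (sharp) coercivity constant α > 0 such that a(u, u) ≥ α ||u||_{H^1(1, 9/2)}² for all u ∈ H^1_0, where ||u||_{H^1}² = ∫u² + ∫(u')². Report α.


α = (21 + 4*π^2)/(4*π^2 + 49)

Coercivity of a(·,·) on H^1_0(1, 9/2) means a(u, u) ≥ α ||u||_{H^1}² for every u ∈ H^1_0.
The interval has length L = 7/2, and Poincaré/coercivity depend only on L. Here a(u, u) = ∫(u')² + (3/7)·∫u².
Here 0 < c = 3/7 < 1. The condition a(u,u) ≥ α||u||_{H^1}² reads (1−α)∫(u')² ≥ (α−c)∫u². Any admissible α is ≤ 1 (rapidly oscillating u have ∫u²/∫(u')² → 0), and α = 1 would force 0 ≥ (1−c)∫u², impossible since c < 1; so 1−α > 0. By the sharp Poincaré inequality on H^1_0 of an interval of length L, ∫(u')² ≥ (π/L)²∫u² with equality for the first sine mode sin(π(x−x₀)/L) (x₀ the left endpoint), so the inequality holds for all u iff (1−α)(π/L)² ≥ α − c, i.e. α ≤ ((π/L)² + c)/((π/L)² + 1) = (1 + c(L/π)²)/(1 + (L/π)²). With (π/L)² = 4*π^2/49 and c = 3/7, the largest admissible constant is α = ((π/L)² + c)/((π/L)² + 1).
Simplifying, α = (21 + 4*π^2)/(4*π^2 + 49).


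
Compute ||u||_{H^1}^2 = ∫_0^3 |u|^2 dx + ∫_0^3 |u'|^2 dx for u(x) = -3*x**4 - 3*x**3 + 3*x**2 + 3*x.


||u||_{H^1}^2 = 12854997/140

The H^1 norm (squared) on an interval (0, L) is
  ||u||_{H^1}^2 = ∫_0^L u(x)^2 dx + ∫_0^L u'(x)^2 dx.
Compute u'(x) = -12*x**3 - 9*x**2 + 6*x + 3.
Then u(x)^2 = 9*x**8 + 18*x**7 - 9*x**6 - 36*x**5 - 9*x**4 + 18*x**3 + 9*x**2 and u'(x)^2 = 144*x**6 + 216*x**5 - 63*x**4 - 180*x**3 - 18*x**2 + 36*x + 9.
Integrate each monomial from 0 to 3 using ∫_0^3 c·x^n dx = c·3^(n+1)/(n+1):
  ∫_0^3 u(x)^2 dx = ∫_0^3 (9*x^8 + 18*x^7 - 9*x^6 - 36*x^5 - 9*x^4 + 18*x^3 + 9*x^2) dx. Term by term:
    ∫_0^3 9*x^8 dx = 19683;  ∫_0^3 18*x^7 dx = 59049/4;  ∫_0^3 -9*x^6 dx = -19683/7;
    ∫_0^3 -36*x^5 dx = -4374;  ∫_0^3 -9*x^4 dx = -2187/5;  ∫_0^3 18*x^3 dx = 729/2;
    ∫_0^3 9*x^2 dx = 81.
  Sum: 19683 + 59049/4 − 19683/7 − 4374 − 2187/5 + 729/2 + 81 = 3817449/140.
  ∫_0^3 u'(x)^2 dx = ∫_0^3 (144*x^6 + 216*x^5 - 63*x^4 - 180*x^3 - 18*x^2 + 36*x + 9) dx. Term by term:
    ∫_0^3 144*x^6 dx = 314928/7;  ∫_0^3 216*x^5 dx = 26244;  ∫_0^3 -63*x^4 dx = -15309/5;
    ∫_0^3 -180*x^3 dx = -3645;  ∫_0^3 -18*x^2 dx = -162;  ∫_0^3 36*x dx = 162;
    ∫_0^3 9 dx = 27.
  Sum: 314928/7 + 26244 − 15309/5 − 3645 − 162 + 162 + 27 = 2259387/35.
Adding: ||u||_{H^1}^2 = 3817449/140 + 2259387/35 = 12854997/140.


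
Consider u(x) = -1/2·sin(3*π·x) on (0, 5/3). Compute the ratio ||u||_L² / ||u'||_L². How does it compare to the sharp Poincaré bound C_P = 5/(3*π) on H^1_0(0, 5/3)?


||u||_L² / ||u'||_L² = 1/(3*π) < C_P = 5/(3*π).

u(x) = -1/2·sin(3*π·x), so u'(x) = -3*π*cos(3*π*x)/2.
Writing u(x) = A·sin(kπx/L) with A = -1/2 and k = 5, use ∫_0^L sin²(kπx/L) dx = L/2 and ∫_0^L cos²(kπx/L) dx = L/2.
u² = 1/4·sin²(3*π·x) and (u')² = 9*π^2/4·cos²(3*π·x), and each of sin², cos² integrates to L/2 = 5/6 over (0, 5/3).
∫_0^5/3 u² dx = 5/24, so ||u||_L² = sqrt(30)/12.
∫_0^5/3 (u')² dx = 15*π^2/8, so ||u'||_L² = sqrt(30)*π/4.
Ratio ||u||_L² / ||u'||_L² = 1/(3*π).
Sharp Poincaré constant on H^1_0(0, 5/3) is C_P = L/π = 5/(3*π), achieved by sin(3*π/5·x).
This is the k = 5 harmonic; the ratio L/(kπ) is strictly less than C_P = L/π, consistent with the sharp inequality ||u||_L² ≤ C_P ||u'||_L².


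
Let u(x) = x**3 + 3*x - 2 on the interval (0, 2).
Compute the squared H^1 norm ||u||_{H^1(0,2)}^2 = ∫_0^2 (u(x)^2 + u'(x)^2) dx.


||u||_{H^1}^2 = 1206/7

The H^1 norm (squared) on an interval (0, L) is
  ||u||_{H^1}^2 = ∫_0^L u(x)^2 dx + ∫_0^L u'(x)^2 dx.
Compute u'(x) = 3*x**2 + 3.
Then u(x)^2 = x**6 + 6*x**4 - 4*x**3 + 9*x**2 - 12*x + 4 and u'(x)^2 = 9*x**4 + 18*x**2 + 9.
Integrate each monomial from 0 to 2 using ∫_0^2 c·x^n dx = c·2^(n+1)/(n+1):
  ∫_0^2 u(x)^2 dx = ∫_0^2 (x^6 + 6*x^4 - 4*x^3 + 9*x^2 - 12*x + 4) dx. Term by term:
    ∫_0^2 x^6 dx = 128/7;  ∫_0^2 6*x^4 dx = 192/5;  ∫_0^2 -4*x^3 dx = -16;
    ∫_0^2 9*x^2 dx = 24;  ∫_0^2 -12*x dx = -24;  ∫_0^2 4 dx = 8.
  Sum: 128/7 + 192/5 − 16 + 24 − 24 + 8 = 1704/35.
  ∫_0^2 u'(x)^2 dx = ∫_0^2 (9*x^4 + 18*x^2 + 9) dx. Term by term:
    ∫_0^2 9*x^4 dx = 288/5;  ∫_0^2 18*x^2 dx = 48;  ∫_0^2 9 dx = 18.
  Sum: 288/5 + 48 + 18 = 618/5.
Adding: ||u||_{H^1}^2 = 1704/35 + 618/5 = 1206/7.


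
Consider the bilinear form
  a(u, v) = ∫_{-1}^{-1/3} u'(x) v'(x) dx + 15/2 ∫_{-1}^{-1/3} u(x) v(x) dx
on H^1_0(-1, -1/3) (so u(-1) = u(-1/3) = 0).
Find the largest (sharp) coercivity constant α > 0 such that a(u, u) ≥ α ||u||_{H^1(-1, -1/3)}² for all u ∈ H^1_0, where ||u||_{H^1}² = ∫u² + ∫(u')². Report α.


α = 1

Coercivity of a(·,·) on H^1_0(-1, -1/3) means a(u, u) ≥ α ||u||_{H^1}² for every u ∈ H^1_0.
The interval has length L = 2/3, and Poincaré/coercivity depend only on L. Here a(u, u) = ∫(u')² + (15/2)·∫u².
Here c = 15/2 ≥ 1, so a(u,u) = ∫(u')² + c∫u² ≥ ∫(u')² + ∫u² = ||u||_{H^1}², i.e. α = 1 works. No larger α is possible: a(u,u) ≥ α||u||_{H^1}² means (1−α)∫(u')² ≥ (α−c)∫u², and for the modes u_n = sin(nπ(x−x₀)/L) (x₀ the left endpoint) one has ∫u_n²/∫(u_n')² = (L/(nπ))² → 0, so a(u_n,u_n)/||u_n||_{H^1}² → 1. Hence the optimal constant is α = 1.
Therefore α = 1.


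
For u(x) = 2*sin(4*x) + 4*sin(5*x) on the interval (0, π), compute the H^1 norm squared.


||u||_{H^1(0,π)}^2 = 242*π

u'(x) = 8*cos(4*x) + 20*cos(5*x).
Expand u² and (u')² and integrate term by term on (0, π), using: for integers n ≥ 1, ∫_0^π sin²(nx) dx = ∫_0^π cos²(nx) dx = π/2; for n ≠ n', ∫_0^π sin(nx)sin(n'x) dx = ∫_0^π cos(nx)cos(n'x) dx = 0; and by product-to-sum, ∫_0^π sin(nx)cos(n'x) dx = ½∫_0^π [sin((n+n')x) + sin((n−n')x)] dx, which is 0 when n+n' is even and 2n/(n²−n'²) when n+n' is odd (it need not vanish on (0, π)).
  u² squared terms: (2)²·∫sin(4x)² dx = 4·π/2 = 2*π;  (4)²·∫sin(5x)² dx = 16·π/2 = 8*π.
  u² cross terms: 2·(2)·(4)·∫sin(4x)·sin(5x) dx = 16·(0) = 0.
  So ∫_0^π u² dx = 2*π + 8*π + 0 = 10*π.
  (u')² squared terms: (8)²·∫cos(4x)² dx = 64·π/2 = 32*π;  (20)²·∫cos(5x)² dx = 400·π/2 = 200*π.
  (u')² cross terms: 2·(8)·(20)·∫cos(4x)·cos(5x) dx = 320·(0) = 0.
  So ∫_0^π (u')² dx = 32*π + 200*π + 0 = 232*π.
||u||_{H^1}^2 = (10*π) + (232*π) = 242*π.


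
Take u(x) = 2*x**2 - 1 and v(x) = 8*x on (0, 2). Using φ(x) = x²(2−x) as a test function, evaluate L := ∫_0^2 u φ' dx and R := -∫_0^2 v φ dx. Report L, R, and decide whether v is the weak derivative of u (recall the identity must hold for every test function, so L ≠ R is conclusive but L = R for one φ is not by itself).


LHS = -32/5, RHS = -64/5. No, v is not the weak derivative of u.

u(x) = 2*x**2 - 1, classical derivative u'(x) = 4*x.
φ(x) = x²(2−x), so φ'(x) = x*(4 - 3*x).
Note φ(0) = φ(2) = 0, so the boundary term u·φ vanishes.
LHS = ∫_0^2 u(x) φ'(x) dx = ∫_0^2 (-6*x^4 + 8*x^3 + 3*x^2 - 4*x) dx. Term by term:
  ∫_0^2 -6*x^4 dx = -192/5;  ∫_0^2 8*x^3 dx = 32;  ∫_0^2 3*x^2 dx = 8;
  ∫_0^2 -4*x dx = -8.
Sum: -192/5 + 32 + 8 − 8 = -32/5.
So LHS = -32/5.
∫_0^2 v(x) φ(x) dx = ∫_0^2 (-8*x^4 + 16*x^3) dx. Term by term:
  ∫_0^2 -8*x^4 dx = -256/5;  ∫_0^2 16*x^3 dx = 64.
Sum: -256/5 + 64 = 64/5.
So RHS = -∫_0^2 v(x) φ(x) dx = -64/5.
LHS − RHS = 32/5 ≠ 0, so the identity fails.
(For a valid weak derivative the identity must hold for EVERY test function, in particular this one. The failure shows v is NOT the weak derivative of u.)
Correct weak derivative would be u'(x) = 4*x.


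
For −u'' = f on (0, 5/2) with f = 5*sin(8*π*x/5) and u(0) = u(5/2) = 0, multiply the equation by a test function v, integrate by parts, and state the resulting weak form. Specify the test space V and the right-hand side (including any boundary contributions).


V = H^1_0(0, 5/2) (so v(0) = v(5/2) = 0); weak form: ∫_0^5/2 u'v' dx = ∫_0^5/2 (5*sin(8*π*x/5)) v dx for all v ∈ V.

Multiply both sides by a test function v and integrate from 0 to 5/2:
  ∫_0^5/2 −u''(x) v(x) dx = ∫_0^5/2 f(x) v(x) dx.
Integrate the LHS by parts once:
  ∫_0^5/2 −u'' v dx = −[u'(x) v(x)]_0^5/2 + ∫_0^5/2 u'(x) v'(x) dx.
Thus ∫_0^5/2 u'(x) v'(x) dx = ∫_0^5/2 f(x) v(x) dx + [u'(x) v(x)]_0^5/2.
Choose V so that boundary terms are either known or forced to vanish.
u is Dirichlet: u(0) = u(5/2) = 0. Let V = H^1_0(0, 5/2); then v(0) = v(5/2) = 0, and [u' v]_0^5/2 = 0.
Weak formulation: find u (satisfying any essential BC) such that ∫_0^5/2 u'(x) v'(x) dx = ∫_0^5/2 f v dx for all v ∈ V.
Substituting f(x) = 5*sin(8*π*x/5), the right-hand side is ∫_0^5/2 (5*sin(8*π*x/5)) v dx.


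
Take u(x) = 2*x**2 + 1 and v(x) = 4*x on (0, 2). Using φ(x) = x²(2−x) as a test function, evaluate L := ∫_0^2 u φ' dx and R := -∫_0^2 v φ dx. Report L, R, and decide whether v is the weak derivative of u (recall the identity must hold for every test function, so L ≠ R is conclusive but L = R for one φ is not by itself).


LHS = -32/5, RHS = -32/5. Yes, v = u' weakly.

u(x) = 2*x**2 + 1, classical derivative u'(x) = 4*x.
φ(x) = x²(2−x), so φ'(x) = x*(4 - 3*x).
Note φ(0) = φ(2) = 0, so the boundary term u·φ vanishes.
LHS = ∫_0^2 u(x) φ'(x) dx = ∫_0^2 (-6*x^4 + 8*x^3 - 3*x^2 + 4*x) dx. Term by term:
  ∫_0^2 -6*x^4 dx = -192/5;  ∫_0^2 8*x^3 dx = 32;  ∫_0^2 -3*x^2 dx = -8;
  ∫_0^2 4*x dx = 8.
Sum: -192/5 + 32 − 8 + 8 = -32/5.
So LHS = -32/5.
∫_0^2 v(x) φ(x) dx = ∫_0^2 (-4*x^4 + 8*x^3) dx. Term by term:
  ∫_0^2 -4*x^4 dx = -128/5;  ∫_0^2 8*x^3 dx = 32.
Sum: -128/5 + 32 = 32/5.
So RHS = -∫_0^2 v(x) φ(x) dx = -32/5.
LHS = RHS, so the identity holds for this test φ.
Moreover u is smooth here and v(x) = u'(x) = 4*x pointwise, so the identity holds for every test function. Hence v is the weak derivative of u.


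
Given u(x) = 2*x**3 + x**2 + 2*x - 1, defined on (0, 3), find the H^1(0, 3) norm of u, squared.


||u||_{H^1}^2 = 32982/7

The H^1 norm (squared) on an interval (0, L) is
  ||u||_{H^1}^2 = ∫_0^L u(x)^2 dx + ∫_0^L u'(x)^2 dx.
Compute u'(x) = 6*x**2 + 2*x + 2.
Then u(x)^2 = 4*x**6 + 4*x**5 + 9*x**4 + 2*x**2 - 4*x + 1 and u'(x)^2 = 36*x**4 + 24*x**3 + 28*x**2 + 8*x + 4.
Integrate each monomial from 0 to 3 using ∫_0^3 c·x^n dx = c·3^(n+1)/(n+1):
  ∫_0^3 u(x)^2 dx = ∫_0^3 (4*x^6 + 4*x^5 + 9*x^4 + 2*x^2 - 4*x + 1) dx. Term by term:
    ∫_0^3 4*x^6 dx = 8748/7;  ∫_0^3 4*x^5 dx = 486;  ∫_0^3 9*x^4 dx = 2187/5;
    ∫_0^3 2*x^2 dx = 18;  ∫_0^3 -4*x dx = -18;  ∫_0^3 1 dx = 3.
  Sum: 8748/7 + 486 + 2187/5 + 18 − 18 + 3 = 76164/35.
  ∫_0^3 u'(x)^2 dx = ∫_0^3 (36*x^4 + 24*x^3 + 28*x^2 + 8*x + 4) dx. Term by term:
    ∫_0^3 36*x^4 dx = 8748/5;  ∫_0^3 24*x^3 dx = 486;  ∫_0^3 28*x^2 dx = 252;
    ∫_0^3 8*x dx = 36;  ∫_0^3 4 dx = 12.
  Sum: 8748/5 + 486 + 252 + 36 + 12 = 12678/5.
Adding: ||u||_{H^1}^2 = 76164/35 + 12678/5 = 32982/7.


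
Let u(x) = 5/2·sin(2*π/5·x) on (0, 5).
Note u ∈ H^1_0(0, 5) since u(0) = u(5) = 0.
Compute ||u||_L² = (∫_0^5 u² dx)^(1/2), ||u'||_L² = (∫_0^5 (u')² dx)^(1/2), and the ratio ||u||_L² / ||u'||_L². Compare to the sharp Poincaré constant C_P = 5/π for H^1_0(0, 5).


||u||_L² / ||u'||_L² = 5/(2*π) < C_P = 5/π.

u(x) = 5/2·sin(2*π/5·x), so u'(x) = π*cos(2*π*x/5).
Writing u(x) = A·sin(kπx/L) with A = 5/2 and k = 2, use ∫_0^L sin²(kπx/L) dx = L/2 and ∫_0^L cos²(kπx/L) dx = L/2.
u² = 25/4·sin²(2*π/5·x) and (u')² = π^2·cos²(2*π/5·x), and each of sin², cos² integrates to L/2 = 5/2 over (0, 5).
∫_0^5 u² dx = 125/8, so ||u||_L² = 5*sqrt(10)/4.
∫_0^5 (u')² dx = 5*π^2/2, so ||u'||_L² = sqrt(10)*π/2.
Ratio ||u||_L² / ||u'||_L² = 5/(2*π).
Sharp Poincaré constant on H^1_0(0, 5) is C_P = L/π = 5/π, achieved by sin(π/5·x).
This is the k = 2 harmonic; the ratio L/(kπ) is strictly less than C_P = L/π, consistent with the sharp inequality ||u||_L² ≤ C_P ||u'||_L².


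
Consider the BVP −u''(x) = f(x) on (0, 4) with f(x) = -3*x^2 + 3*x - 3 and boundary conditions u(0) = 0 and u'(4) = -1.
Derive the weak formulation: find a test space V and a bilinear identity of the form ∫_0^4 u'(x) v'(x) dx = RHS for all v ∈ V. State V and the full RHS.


V = {v ∈ H^1(0, 4) : v(0) = 0} (test functions vanish at x = 0 where u is specified); weak form: ∫_0^4 u'v' dx = ∫_0^4 (-3*x^2 + 3*x - 3) v dx − v(4) for all v ∈ V.

Multiply both sides by a test function v and integrate from 0 to 4:
  ∫_0^4 −u''(x) v(x) dx = ∫_0^4 f(x) v(x) dx.
Integrate the LHS by parts once:
  ∫_0^4 −u'' v dx = −[u'(x) v(x)]_0^4 + ∫_0^4 u'(x) v'(x) dx.
Thus ∫_0^4 u'(x) v'(x) dx = ∫_0^4 f(x) v(x) dx + [u'(x) v(x)]_0^4.
Choose V so that boundary terms are either known or forced to vanish.
Mixed BC: u(0) = 0 (Dirichlet) and u'(4) = -1 (Neumann). Define V = {v ∈ H^1(0, 4) : v(0) = 0}. Then [u' v]_0^4 = u'(4)·v(4) − u'(0)·0 = − v(4).
Weak formulation: find u (satisfying any essential BC) such that ∫_0^4 u'(x) v'(x) dx = ∫_0^4 f v dx − v(4) for all v ∈ V (Dirichlet at 0 absorbed into V; Neumann datum at x = 4 contributes the boundary term).
Substituting f(x) = -3*x^2 + 3*x - 3, the right-hand side is ∫_0^4 (-3*x^2 + 3*x - 3) v dx − v(4).


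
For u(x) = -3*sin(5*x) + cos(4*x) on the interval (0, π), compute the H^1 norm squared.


||u||_{H^1(0,π)}^2 = -340/3 + 251*π/2

u'(x) = -4*sin(4*x) - 15*cos(5*x).
Expand u² and (u')² and integrate term by term on (0, π), using: for integers n ≥ 1, ∫_0^π sin²(nx) dx = ∫_0^π cos²(nx) dx = π/2; for n ≠ n', ∫_0^π sin(nx)sin(n'x) dx = ∫_0^π cos(nx)cos(n'x) dx = 0; and by product-to-sum, ∫_0^π sin(nx)cos(n'x) dx = ½∫_0^π [sin((n+n')x) + sin((n−n')x)] dx, which is 0 when n+n' is even and 2n/(n²−n'²) when n+n' is odd (it need not vanish on (0, π)).
  u² squared terms: (-3)²·∫sin(5x)² dx = 9·π/2 = 9*π/2;  (1)²·∫cos(4x)² dx = 1·π/2 = π/2.
  u² cross terms: 2·(-3)·(1)·∫sin(5x)·cos(4x) dx = -6·(10/9) = -20/3.
  So ∫_0^π u² dx = 9*π/2 + π/2 − 20/3 = -20/3 + 5*π.
  (u')² squared terms: (-15)²·∫cos(5x)² dx = 225·π/2 = 225*π/2;  (-4)²·∫sin(4x)² dx = 16·π/2 = 8*π.
  (u')² cross terms: 2·(-15)·(-4)·∫cos(5x)·sin(4x) dx = 120·(-8/9) = -320/3.
  So ∫_0^π (u')² dx = 225*π/2 + 8*π − 320/3 = -320/3 + 241*π/2.
||u||_{H^1}^2 = (-20/3 + 5*π) + (-320/3 + 241*π/2) = -340/3 + 251*π/2.


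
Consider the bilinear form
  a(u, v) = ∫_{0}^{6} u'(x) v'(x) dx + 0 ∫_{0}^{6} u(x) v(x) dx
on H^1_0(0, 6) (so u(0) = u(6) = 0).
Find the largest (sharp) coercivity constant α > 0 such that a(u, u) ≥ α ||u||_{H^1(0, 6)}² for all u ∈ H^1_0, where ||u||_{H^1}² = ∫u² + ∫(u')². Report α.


α = π^2/(π^2 + 36)

Coercivity of a(·,·) on H^1_0(0, 6) means a(u, u) ≥ α ||u||_{H^1}² for every u ∈ H^1_0.
The interval has length L = 6, and Poincaré/coercivity depend only on L. Here a(u, u) = ∫(u')² + (0)·∫u².
Here c = 0, so a(u,u) = ∫(u')² alone. The condition a(u,u) ≥ α||u||_{H^1}² reads (1−α)∫(u')² ≥ (α−c)∫u². Any admissible α is ≤ 1 (rapidly oscillating u have ∫u²/∫(u')² → 0), and α = 1 would force 0 ≥ (1−c)∫u², impossible since c < 1; so 1−α > 0. By the sharp Poincaré inequality on H^1_0 of an interval of length L, ∫(u')² ≥ (π/L)²∫u² with equality for the first sine mode sin(π(x−x₀)/L) (x₀ the left endpoint), so the inequality holds for all u iff (1−α)(π/L)² ≥ α − c, i.e. α ≤ ((π/L)² + c)/((π/L)² + 1) = (1 + c(L/π)²)/(1 + (L/π)²). (Direct route, valid since c ≤ 0: Poincaré gives c∫u² ≥ c(L/π)²∫(u')², so a(u,u) ≥ (1 + c(L/π)²)∫(u')², while ||u||_{H^1}² ≤ (1 + (L/π)²)∫(u')²; dividing yields the same α.) With (π/L)² = π^2/36 and c = 0, the largest admissible constant is α = ((π/L)² + c)/((π/L)² + 1).
Simplifying, α = π^2/(π^2 + 36).


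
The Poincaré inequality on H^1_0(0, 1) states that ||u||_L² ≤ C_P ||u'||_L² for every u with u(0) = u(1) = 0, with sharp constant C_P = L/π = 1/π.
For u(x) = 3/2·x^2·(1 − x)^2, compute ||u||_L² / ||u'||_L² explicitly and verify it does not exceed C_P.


||u||_L² / ||u'||_L² = sqrt(3)/6 < C_P = 1/π.

u(x) = 3/2·x^2·(1 − x)^2, so u'(x) = 3*x*(x - 1)*(2*x - 1).
u(x) = 3/2·x^2·(1 − x)^2 vanishes at x = 0 and x = 1, so u ∈ H^1_0(0, 1). Differentiate via the product rule and integrate the resulting polynomials term by term.
  ∫_0^1 u² dx = ∫_0^1 (9*x^8/4 - 9*x^7 + 27*x^6/2 - 9*x^5 + 9*x^4/4) dx. Term by term:
    ∫_0^1 9*x^8/4 dx = 1/4;  ∫_0^1 -9*x^7 dx = -9/8;  ∫_0^1 27*x^6/2 dx = 27/14;
    ∫_0^1 -9*x^5 dx = -3/2;  ∫_0^1 9*x^4/4 dx = 9/20.
  Sum: 1/4 − 9/8 + 27/14 − 3/2 + 9/20 = 1/280.
  ∫_0^1 (u')² dx = ∫_0^1 (36*x^6 - 108*x^5 + 117*x^4 - 54*x^3 + 9*x^2) dx. Term by term:
    ∫_0^1 36*x^6 dx = 36/7;  ∫_0^1 -108*x^5 dx = -18;  ∫_0^1 117*x^4 dx = 117/5;
    ∫_0^1 -54*x^3 dx = -27/2;  ∫_0^1 9*x^2 dx = 3.
  Sum: 36/7 − 18 + 117/5 − 27/2 + 3 = 3/70.
∫_0^1 u² dx = 1/280, so ||u||_L² = sqrt(70)/140.
∫_0^1 (u')² dx = 3/70, so ||u'||_L² = sqrt(210)/70.
Ratio ||u||_L² / ||u'||_L² = sqrt(3)/6.
Sharp Poincaré constant on H^1_0(0, 1) is C_P = L/π = 1/π, achieved by sin(π·x).
A polynomial bump cannot attain the sharp Poincaré constant (only the first sine eigenfunction does), so the ratio is strictly less than C_P, consistent with ||u||_L² ≤ C_P ||u'||_L².
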